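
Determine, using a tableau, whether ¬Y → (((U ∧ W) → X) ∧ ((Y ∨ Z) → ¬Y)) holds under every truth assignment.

Not valid

Assume the negation and expand:
Initial set: {¬(¬Y → (((U ∧ W) → X) ∧ ((Y ∨ Z) → ¬Y)))}.
¬(¬Y → (((U ∧ W) → X) ∧ ((Y ∨ Z) → ¬Y))): α-rule — add ¬Y, ¬(((U ∧ W) → X) ∧ ((Y ∨ Z) → ¬Y)).
¬(((U ∧ W) → X) ∧ ((Y ∨ Z) → ¬Y)): β-rule — branch into ¬((U ∧ W) → X)  //  ¬((Y ∨ Z) → ¬Y).
  branch 1 (add ¬((U ∧ W) → X)):
    ¬((U ∧ W) → X): α-rule — add (U ∧ W), ¬X.
    (U ∧ W): α-rule — add U, W.
    ○ open, literals {U=T, W=T, X=F, Y=F}.
  branch 2 (add ¬((Y ∨ Z) → ¬Y)):
    ¬((Y ∨ Z) → ¬Y): α-rule — add (Y ∨ Z), ¬¬Y.
    × closes — contains both Y and ¬Y.
1 branch closed, 1 open.
An open branch gives a countermodel: U=T, W=T, X=F, Y=F (unmentioned atoms arbitrary); under it the original formula is false.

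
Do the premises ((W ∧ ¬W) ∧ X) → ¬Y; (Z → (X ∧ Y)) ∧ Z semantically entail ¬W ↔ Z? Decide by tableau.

No

Initial set: {T (((W ∧ ¬W) ∧ X) → ¬Y); T ((Z → (X ∧ Y)) ∧ Z); F (¬W ↔ Z)}.
T ((Z → (X ∧ Y)) ∧ Z): α-rule — add T (Z → (X ∧ Y)), T Z.
T (((W ∧ ¬W) ∧ X) → ¬Y): β-rule — branch into F ((W ∧ ¬W) ∧ X)  //  T ¬Y.
  branch 1 (add F ((W ∧ ¬W) ∧ X)):
    F (¬W ↔ Z): β-rule — branch into T ¬W, F Z  //  F ¬W, T Z.
      branch 1.1 (add T ¬W, F Z):
        × closes — contains both Z and ¬Z.
      branch 1.2 (add F ¬W, T Z):
        T (Z → (X ∧ Y)): β-rule — branch into F Z  //  T (X ∧ Y).
          branch 1.2.1 (add F Z):
            × closes — contains both Z and ¬Z.
          branch 1.2.2 (add T (X ∧ Y)):
            T (X ∧ Y): α-rule — add T X, T Y.
            F ((W ∧ ¬W) ∧ X): β-rule — branch into F (W ∧ ¬W)  //  F X.
              branch 1.2.2.1 (add F (W ∧ ¬W)):
                F (W ∧ ¬W): β-rule — branch into F W  //  F ¬W.
                  branch 1.2.2.1.1 (add F W):
                    × closes — contains both W and ¬W.
                  branch 1.2.2.1.2 (add F ¬W):
                    ○ open, literals {W=true, X=true, Y=true, Z=true}.
              branch 1.2.2.2 (add F X):
                × closes — contains both X and ¬X.
  branch 2 (add T ¬Y):
    F (¬W ↔ Z): β-rule — branch into T ¬W, F Z  //  F ¬W, T Z.
      branch 2.1 (add T ¬W, F Z):
        × closes — contains both Z and ¬Z.
      branch 2.2 (add F ¬W, T Z):
        T (Z → (X ∧ Y)): β-rule — branch into F Z  //  T (X ∧ Y).
          branch 2.2.1 (add F Z):
            × closes — contains both Z and ¬Z.
          branch 2.2.2 (add T (X ∧ Y)):
            T (X ∧ Y): α-rule — add T X, T Y.
            × closes — contains both Y and ¬Y.
7 branches closed, 1 open.
An open branch gives a countermodel: W=true, X=true, Y=true, Z=true (unmentioned atoms arbitrary); the premises hold there but the conclusion fails.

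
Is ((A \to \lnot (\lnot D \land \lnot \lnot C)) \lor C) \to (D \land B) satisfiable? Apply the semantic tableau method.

Initial set: {(((A \to \lnot (\lnot D \land \lnot \lnot C)) \lor C) \to (D \land B))}.
(((A \to \lnot (\lnot D \land \lnot \lnot C)) \lor C) \to (D \land B)): β-rule — branch into \lnot ((A \to \lnot (\lnot D \land \lnot \lnot C)) \lor C)  //  (D \land B).
  branch 1 (add \lnot ((A \to \lnot (\lnot D \land \lnot \lnot C)) \lor C)):
    \lnot ((A \to \lnot (\lnot D \land \lnot \lnot C)) \lor C): α-rule — add \lnot (A \to \lnot (\lnot D \land \lnot \lnot C)), \lnot C.
    \lnot (A \to \lnot (\lnot D \land \lnot \lnot C)): α-rule — add A, \lnot \lnot (\lnot D \land \lnot \lnot C).
    \lnot \lnot (\lnot D \land \lnot \lnot C): α-rule — add \lnot D, \lnot \lnot C.
    \lnot \lnot C: drop double negation, giving C.
    × closes — contains both C and \lnot C.
  branch 2 (add (D \land B)):
    (D \land B): α-rule — add D, B.
    ○ open, literals {B=true, D=true}.
1 branch closed, 1 open.
An open branch gives a satisfying assignment: B=true, D=true.

Satisfiable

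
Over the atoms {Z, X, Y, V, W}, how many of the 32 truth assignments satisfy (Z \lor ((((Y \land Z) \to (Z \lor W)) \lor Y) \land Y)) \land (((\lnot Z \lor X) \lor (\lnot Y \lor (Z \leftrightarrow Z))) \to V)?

Initial set: {((Z \lor ((((Y \land Z) \to (Z \lor W)) \lor Y) \land Y)) \land (((\lnot Z \lor X) \lor (\lnot Y \lor (Z \leftrightarrow Z))) \to V))}.
((Z \lor ((((Y \land Z) \to (Z \lor W)) \lor Y) \land Y)) \land (((\lnot Z \lor X) \lor (\lnot Y \lor (Z \leftrightarrow Z))) \to V)): α-rule — add (Z \lor ((((Y \land Z) \to (Z \lor W)) \lor Y) \land Y)), (((\lnot Z \lor X) \lor (\lnot Y \lor (Z \leftrightarrow Z))) \to V).
(Z \lor ((((Y \land Z) \to (Z \lor W)) \lor Y) \land Y)): β-rule — branch into Z  //  ((((Y \land Z) \to (Z \lor W)) \lor Y) \land Y).
  branch 1 (add Z):
    (((\lnot Z \lor X) \lor (\lnot Y \lor (Z \leftrightarrow Z))) \to V): β-rule — branch into \lnot ((\lnot Z \lor X) \lor (\lnot Y \lor (Z \leftrightarrow Z)))  //  V.
      branch 1.1 (add \lnot ((\lnot Z \lor X) \lor (\lnot Y \lor (Z \leftrightarrow Z)))):
        \lnot ((\lnot Z \lor X) \lor (\lnot Y \lor (Z \leftrightarrow Z))): α-rule — add \lnot (\lnot Z \lor X), \lnot (\lnot Y \lor (Z \leftrightarrow Z)).
        \lnot (\lnot Z \lor X): α-rule — add \lnot \lnot Z, \lnot X.
        \lnot (\lnot Y \lor (Z \leftrightarrow Z)): α-rule — add \lnot \lnot Y, \lnot (Z \leftrightarrow Z).
        \lnot (Z \leftrightarrow Z): β-rule — branch into Z, \lnot Z  //  \lnot Z, Z.
          branch 1.1.1 (add Z, \lnot Z):
            × closes — contains both Z and \lnot Z.
          branch 1.1.2 (add \lnot Z, Z):
            × closes — contains both Z and \lnot Z.
      branch 1.2 (add V):
        ○ open, literals {V=T, Z=T}.
  branch 2 (add ((((Y \land Z) \to (Z \lor W)) \lor Y) \land Y)):
    ((((Y \land Z) \to (Z \lor W)) \lor Y) \land Y): α-rule — add (((Y \land Z) \to (Z \lor W)) \lor Y), Y.
    (((\lnot Z \lor X) \lor (\lnot Y \lor (Z \leftrightarrow Z))) \to V): β-rule — branch into \lnot ((\lnot Z \lor X) \lor (\lnot Y \lor (Z \leftrightarrow Z)))  //  V.
      branch 2.1 (add \lnot ((\lnot Z \lor X) \lor (\lnot Y \lor (Z \leftrightarrow Z)))):
        \lnot ((\lnot Z \lor X) \lor (\lnot Y \lor (Z \leftrightarrow Z))): α-rule — add \lnot (\lnot Z \lor X), \lnot (\lnot Y \lor (Z \leftrightarrow Z)).
        \lnot (\lnot Z \lor X): α-rule — add \lnot \lnot Z, \lnot X.
        \lnot (\lnot Y \lor (Z \leftrightarrow Z)): α-rule — add \lnot \lnot Y, \lnot (Z \leftrightarrow Z).
        (((Y \land Z) \to (Z \lor W)) \lor Y): β-rule — branch into ((Y \land Z) \to (Z \lor W))  //  Y.
          branch 2.1.1 (add ((Y \land Z) \to (Z \lor W))):
            \lnot (Z \leftrightarrow Z): β-rule — branch into Z, \lnot Z  //  \lnot Z, Z.
              branch 2.1.1.1 (add Z, \lnot Z):
                × closes — contains both Z and \lnot Z.
              branch 2.1.1.2 (add \lnot Z, Z):
                × closes — contains both Z and \lnot Z.
          branch 2.1.2 (add Y):
            \lnot (Z \leftrightarrow Z): β-rule — branch into Z, \lnot Z  //  \lnot Z, Z.
              branch 2.1.2.1 (add Z, \lnot Z):
                × closes — contains both Z and \lnot Z.
              branch 2.1.2.2 (add \lnot Z, Z):
                × closes — contains both Z and \lnot Z.
      branch 2.2 (add V):
        (((Y \land Z) \to (Z \lor W)) \lor Y): β-rule — branch into ((Y \land Z) \to (Z \lor W))  //  Y.
          branch 2.2.1 (add ((Y \land Z) \to (Z \lor W))):
            ((Y \land Z) \to (Z \lor W)): β-rule — branch into \lnot (Y \land Z)  //  (Z \lor W).
              branch 2.2.1.1 (add \lnot (Y \land Z)):
                \lnot (Y \land Z): β-rule — branch into \lnot Y  //  \lnot Z.
                  branch 2.2.1.1.1 (add \lnot Y):
                    × closes — contains both Y and \lnot Y.
                  branch 2.2.1.1.2 (add \lnot Z):
                    ○ open, literals {V=T, Y=T, Z=F}.
              branch 2.2.1.2 (add (Z \lor W)):
                (Z \lor W): β-rule — branch into Z  //  W.
                  branch 2.2.1.2.1 (add Z):
                    ○ open, literals {V=T, Y=T, Z=T}.
                  branch 2.2.1.2.2 (add W):
                    ○ open, literals {V=T, W=T, Y=T}.
          branch 2.2.2 (add Y):
            ○ open, literals {V=T, Y=T}.
7 branches closed, 5 open.
Each open branch fixes some atoms; the unmentioned ones are free. Counting distinct full assignments: branch {V=T, Z=T} (X, Y, W) contributes 8 new; branch {V=T, Y=T, Z=F} (X, W) contributes 4 new; branch {V=T, Y=T, Z=T} (X, W) contributes 0 new; branch {V=T, W=T, Y=T} (Z, X) contributes 0 new; branch {V=T, Y=T} (Z, X, W) contributes 0 new. Total: 12.

12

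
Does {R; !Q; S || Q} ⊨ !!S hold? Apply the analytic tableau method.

Initial set: {T R; T !Q; T (S || Q); F !!S}.
F !!S: drop double negation, giving F S.
T (S || Q): β-rule — branch into T S  //  T Q.
  branch 1 (add T S):
    × closes — contains both S and !S.
  branch 2 (add T Q):
    × closes — contains both Q and !Q.
All 2 branches close.
Every branch closed, so the premises entail the conclusion.

Yes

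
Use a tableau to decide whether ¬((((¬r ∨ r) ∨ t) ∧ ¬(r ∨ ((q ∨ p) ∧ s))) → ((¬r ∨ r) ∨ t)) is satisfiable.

Initial set: {T ¬((((¬r ∨ r) ∨ t) ∧ ¬(r ∨ ((q ∨ p) ∧ s))) → ((¬r ∨ r) ∨ t))}.
T ¬((((¬r ∨ r) ∨ t) ∧ ¬(r ∨ ((q ∨ p) ∧ s))) → ((¬r ∨ r) ∨ t)): α-rule — add T (((¬r ∨ r) ∨ t) ∧ ¬(r ∨ ((q ∨ p) ∧ s))), F ((¬r ∨ r) ∨ t).
T (((¬r ∨ r) ∨ t) ∧ ¬(r ∨ ((q ∨ p) ∧ s))): α-rule — add T ((¬r ∨ r) ∨ t), T ¬(r ∨ ((q ∨ p) ∧ s)).
F ((¬r ∨ r) ∨ t): α-rule — add F (¬r ∨ r), F t.
T ¬(r ∨ ((q ∨ p) ∧ s)): α-rule — add F r, F ((q ∨ p) ∧ s).
F (¬r ∨ r): α-rule — add F ¬r, F r.
× closes — contains both r and ¬r.
All 1 branch closes.
Every branch closed; the formula is unsatisfiable.

Unsatisfiable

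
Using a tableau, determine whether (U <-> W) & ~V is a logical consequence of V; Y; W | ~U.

Initial set: {T V; T Y; T (W | ~U); F ((U <-> W) & ~V)}.
T (W | ~U): β-rule — branch into T W  //  T ~U.
  branch 1 (add T W):
    F ((U <-> W) & ~V): β-rule — branch into F (U <-> W)  //  F ~V.
      branch 1.1 (add F (U <-> W)):
        F (U <-> W): β-rule — branch into T U, F W  //  F U, T W.
          branch 1.1.1 (add T U, F W):
            × closes — contains both W and ~W.
          branch 1.1.2 (add F U, T W):
            ○ open, literals {U=F, V=T, W=T, Y=T}.
      branch 1.2 (add F ~V):
        ○ open, literals {V=T, W=T, Y=T}.
  branch 2 (add T ~U):
    F ((U <-> W) & ~V): β-rule — branch into F (U <-> W)  //  F ~V.
      branch 2.1 (add F (U <-> W)):
        F (U <-> W): β-rule — branch into T U, F W  //  F U, T W.
          branch 2.1.1 (add T U, F W):
            × closes — contains both U and ~U.
          branch 2.1.2 (add F U, T W):
            ○ open, literals {U=F, V=T, W=T, Y=T}.
      branch 2.2 (add F ~V):
        ○ open, literals {U=F, V=T, Y=T}.
2 branches closed, 4 open.
An open branch gives a countermodel: U=F, V=T, W=T, Y=T (unmentioned atoms arbitrary); the premises hold there but the conclusion fails.

No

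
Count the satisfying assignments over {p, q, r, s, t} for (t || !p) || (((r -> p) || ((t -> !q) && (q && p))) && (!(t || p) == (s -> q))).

26

Initial set: {((t || !p) || (((r -> p) || ((t -> !q) && (q && p))) && (!(t || p) == (s -> q))))}.
((t || !p) || (((r -> p) || ((t -> !q) && (q && p))) && (!(t || p) == (s -> q)))): β-rule — branch into (t || !p)  //  (((r -> p) || ((t -> !q) && (q && p))) && (!(t || p) == (s -> q))).
  branch 1 (add (t || !p)):
    (t || !p): β-rule — branch into t  //  !p.
      branch 1.1 (add t):
        ○ open, literals {t=1}.
      branch 1.2 (add !p):
        ○ open, literals {p=0}.
  branch 2 (add (((r -> p) || ((t -> !q) && (q && p))) && (!(t || p) == (s -> q)))):
    (((r -> p) || ((t -> !q) && (q && p))) && (!(t || p) == (s -> q))): α-rule — add ((r -> p) || ((t -> !q) && (q && p))), (!(t || p) == (s -> q)).
    ((r -> p) || ((t -> !q) && (q && p))): β-rule — branch into (r -> p)  //  ((t -> !q) && (q && p)).
      branch 2.1 (add (r -> p)):
        (!(t || p) == (s -> q)): β-rule — branch into !(t || p), (s -> q)  //  !!(t || p), !(s -> q).
          branch 2.1.1 (add !(t || p), (s -> q)):
            !(t || p): α-rule — add !t, !p.
            (r -> p): β-rule — branch into !r  //  p.
              branch 2.1.1.1 (add !r):
                (s -> q): β-rule — branch into !s  //  q.
                  branch 2.1.1.1.1 (add !s):
                    ○ open, literals {p=0, r=0, s=0, t=0}.
                  branch 2.1.1.1.2 (add q):
                    ○ open, literals {p=0, q=1, r=0, t=0}.
              branch 2.1.1.2 (add p):
                × closes — contains both p and !p.
          branch 2.1.2 (add !!(t || p), !(s -> q)):
            !(s -> q): α-rule — add s, !q.
            (r -> p): β-rule — branch into !r  //  p.
              branch 2.1.2.1 (add !r):
                !!(t || p): β-rule — branch into t  //  p.
                  branch 2.1.2.1.1 (add t):
                    ○ open, literals {q=0, r=0, s=1, t=1}.
                  branch 2.1.2.1.2 (add p):
                    ○ open, literals {p=1, q=0, r=0, s=1}.
              branch 2.1.2.2 (add p):
                !!(t || p): β-rule — branch into t  //  p.
                  branch 2.1.2.2.1 (add t):
                    ○ open, literals {p=1, q=0, s=1, t=1}.
                  branch 2.1.2.2.2 (add p):
                    ○ open, literals {p=1, q=0, s=1}.
      branch 2.2 (add ((t -> !q) && (q && p))):
        ((t -> !q) && (q && p)): α-rule — add (t -> !q), (q && p).
        (q && p): α-rule — add q, p.
        (!(t || p) == (s -> q)): β-rule — branch into !(t || p), (s -> q)  //  !!(t || p), !(s -> q).
          branch 2.2.1 (add !(t || p), (s -> q)):
            !(t || p): α-rule — add !t, !p.
            × closes — contains both p and !p.
          branch 2.2.2 (add !!(t || p), !(s -> q)):
            !(s -> q): α-rule — add s, !q.
            × closes — contains both q and !q.
3 branches closed, 8 open.
Each open branch fixes some atoms; the unmentioned ones are free. Counting distinct full assignments: branch {t=1} (p, q, r, s) contributes 16 new; branch {p=0} (q, r, s, t) contributes 8 new; branch {p=0, r=0, s=0, t=0} (q) contributes 0 new; branch {p=0, q=1, r=0, t=0} (s) contributes 0 new; branch {q=0, r=0, s=1, t=1} (p) contributes 0 new; branch {p=1, q=0, r=0, s=1} (t) contributes 1 new; branch {p=1, q=0, s=1, t=1} (r) contributes 0 new; branch {p=1, q=0, s=1} (r, t) contributes 1 new. Total: 26.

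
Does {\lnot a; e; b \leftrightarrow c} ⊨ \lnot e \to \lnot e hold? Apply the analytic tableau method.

Yes

Initial set: {\lnot a; e; (b \leftrightarrow c); \lnot (\lnot e \to \lnot e)}.
\lnot (\lnot e \to \lnot e): α-rule — add \lnot e, \lnot \lnot e.
× closes — contains both e and \lnot e.
All 1 branch closes.
Every branch closed, so the premises entail the conclusion.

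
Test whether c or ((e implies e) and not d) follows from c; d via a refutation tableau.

Initial set: {c; d; not (c or ((e implies e) and not d))}.
not (c or ((e implies e) and not d)): α-rule — add not c, not ((e implies e) and not d).
× closes — contains both c and not c.
All 1 branch closes.
Every branch closed, so the premises entail the conclusion.

Yes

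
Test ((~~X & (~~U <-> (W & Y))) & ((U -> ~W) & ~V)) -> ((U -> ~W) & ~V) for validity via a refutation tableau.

Valid

Assume the negation and expand:
Initial set: {F (((~~X & (~~U <-> (W & Y))) & ((U -> ~W) & ~V)) -> ((U -> ~W) & ~V))}.
F (((~~X & (~~U <-> (W & Y))) & ((U -> ~W) & ~V)) -> ((U -> ~W) & ~V)): α-rule — add T ((~~X & (~~U <-> (W & Y))) & ((U -> ~W) & ~V)), F ((U -> ~W) & ~V).
T ((~~X & (~~U <-> (W & Y))) & ((U -> ~W) & ~V)): α-rule — add T (~~X & (~~U <-> (W & Y))), T ((U -> ~W) & ~V).
T (~~X & (~~U <-> (W & Y))): α-rule — add T ~~X, T (~~U <-> (W & Y)).
T ((U -> ~W) & ~V): α-rule — add T (U -> ~W), T ~V.
T ~~X: drop double negation, giving T X.
F ((U -> ~W) & ~V): β-rule — branch into F (U -> ~W)  //  F ~V.
  branch 1 (add F (U -> ~W)):
    F (U -> ~W): α-rule — add T U, F ~W.
    T (~~U <-> (W & Y)): β-rule — branch into T ~~U, T (W & Y)  //  F ~~U, F (W & Y).
      branch 1.1 (add T ~~U, T (W & Y)):
        T ~~U: drop double negation, giving T U.
        T (W & Y): α-rule — add T W, T Y.
        T (U -> ~W): β-rule — branch into F U  //  T ~W.
          branch 1.1.1 (add F U):
            × closes — contains both U and ~U.
          branch 1.1.2 (add T ~W):
            × closes — contains both W and ~W.
      branch 1.2 (add F ~~U, F (W & Y)):
        F ~~U: drop double negation, giving F U.
        × closes — contains both U and ~U.
  branch 2 (add F ~V):
    × closes — contains both V and ~V.
All 4 branches close.
Every branch closed, so the negation is unsatisfiable and the formula is valid.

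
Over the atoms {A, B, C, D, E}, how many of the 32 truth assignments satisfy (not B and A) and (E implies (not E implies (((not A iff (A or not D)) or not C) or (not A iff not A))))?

8

Initial set: {((not B and A) and (E implies (not E implies (((not A iff (A or not D)) or not C) or (not A iff not A)))))}.
((not B and A) and (E implies (not E implies (((not A iff (A or not D)) or not C) or (not A iff not A))))): α-rule — add (not B and A), (E implies (not E implies (((not A iff (A or not D)) or not C) or (not A iff not A)))).
(not B and A): α-rule — add not B, A.
(E implies (not E implies (((not A iff (A or not D)) or not C) or (not A iff not A)))): β-rule — branch into not E  //  (not E implies (((not A iff (A or not D)) or not C) or (not A iff not A))).
  branch 1 (add not E):
    ○ open, literals {A=true, B=false, E=false}.
  branch 2 (add (not E implies (((not A iff (A or not D)) or not C) or (not A iff not A)))):
    (not E implies (((not A iff (A or not D)) or not C) or (not A iff not A))): β-rule — branch into not not E  //  (((not A iff (A or not D)) or not C) or (not A iff not A)).
      branch 2.1 (add not not E):
        ○ open, literals {A=true, B=false, E=true}.
      branch 2.2 (add (((not A iff (A or not D)) or not C) or (not A iff not A))):
        (((not A iff (A or not D)) or not C) or (not A iff not A)): β-rule — branch into ((not A iff (A or not D)) or not C)  //  (not A iff not A).
          branch 2.2.1 (add ((not A iff (A or not D)) or not C)):
            ((not A iff (A or not D)) or not C): β-rule — branch into (not A iff (A or not D))  //  not C.
              branch 2.2.1.1 (add (not A iff (A or not D))):
                (not A iff (A or not D)): β-rule — branch into not A, (A or not D)  //  not not A, not (A or not D).
                  branch 2.2.1.1.1 (add not A, (A or not D)):
                    × closes — contains both A and not A.
                  branch 2.2.1.1.2 (add not not A, not (A or not D)):
                    not (A or not D): α-rule — add not A, not not D.
                    × closes — contains both A and not A.
              branch 2.2.1.2 (add not C):
                ○ open, literals {A=true, B=false, C=false}.
          branch 2.2.2 (add (not A iff not A)):
            (not A iff not A): β-rule — branch into not A, not A  //  not not A, not not A.
              branch 2.2.2.1 (add not A, not A):
                × closes — contains both A and not A.
              branch 2.2.2.2 (add not not A, not not A):
                ○ open, literals {A=true, B=false}.
3 branches closed, 4 open.
Each open branch fixes some atoms; the unmentioned ones are free. Counting distinct full assignments: branch {A=true, B=false, E=false} (C, D) contributes 4 new; branch {A=true, B=false, E=true} (C, D) contributes 4 new; branch {A=true, B=false, C=false} (D, E) contributes 0 new; branch {A=true, B=false} (C, D, E) contributes 0 new. Total: 8.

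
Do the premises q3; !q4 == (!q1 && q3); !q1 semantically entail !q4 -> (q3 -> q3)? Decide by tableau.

Initial set: {q3; (!q4 == (!q1 && q3)); !q1; !(!q4 -> (q3 -> q3))}.
!(!q4 -> (q3 -> q3)): α-rule — add !q4, !(q3 -> q3).
!(q3 -> q3): α-rule — add q3, !q3.
× closes — contains both q3 and !q3.
All 1 branch closes.
Every branch closed, so the premises entail the conclusion.

Yes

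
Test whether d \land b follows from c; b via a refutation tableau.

Initial set: {c; b; \lnot (d \land b)}.
\lnot (d \land b): β-rule — branch into \lnot d  //  \lnot b.
  branch 1 (add \lnot d):
    ○ open, literals {b=T, c=T, d=F}.
  branch 2 (add \lnot b):
    × closes — contains both b and \lnot b.
1 branch closed, 1 open.
An open branch gives a countermodel: b=T, c=T, d=F (unmentioned atoms arbitrary); the premises hold there but the conclusion fails.

No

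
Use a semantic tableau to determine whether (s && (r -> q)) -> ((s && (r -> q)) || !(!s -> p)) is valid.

Assume the negation and expand:
Initial set: {!((s && (r -> q)) -> ((s && (r -> q)) || !(!s -> p)))}.
!((s && (r -> q)) -> ((s && (r -> q)) || !(!s -> p))): α-rule — add (s && (r -> q)), !((s && (r -> q)) || !(!s -> p)).
(s && (r -> q)): α-rule — add s, (r -> q).
!((s && (r -> q)) || !(!s -> p)): α-rule — add !(s && (r -> q)), !!(!s -> p).
(r -> q): β-rule — branch into !r  //  q.
  branch 1 (add !r):
    !(s && (r -> q)): β-rule — branch into !s  //  !(r -> q).
      branch 1.1 (add !s):
        × closes — contains both s and !s.
      branch 1.2 (add !(r -> q)):
        !(r -> q): α-rule — add r, !q.
        × closes — contains both r and !r.
  branch 2 (add q):
    !(s && (r -> q)): β-rule — branch into !s  //  !(r -> q).
      branch 2.1 (add !s):
        × closes — contains both s and !s.
      branch 2.2 (add !(r -> q)):
        !(r -> q): α-rule — add r, !q.
        × closes — contains both q and !q.
All 4 branches close.
Every branch closed, so the negation is unsatisfiable and the formula is valid.

Valid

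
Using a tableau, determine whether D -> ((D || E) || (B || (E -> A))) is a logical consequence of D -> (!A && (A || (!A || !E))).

Initial set: {(D -> (!A && (A || (!A || !E)))); !(D -> ((D || E) || (B || (E -> A))))}.
!(D -> ((D || E) || (B || (E -> A)))): α-rule — add D, !((D || E) || (B || (E -> A))).
!((D || E) || (B || (E -> A))): α-rule — add !(D || E), !(B || (E -> A)).
!(D || E): α-rule — add !D, !E.
× closes — contains both D and !D.
All 1 branch closes.
Every branch closed, so the premises entail the conclusion.

Yes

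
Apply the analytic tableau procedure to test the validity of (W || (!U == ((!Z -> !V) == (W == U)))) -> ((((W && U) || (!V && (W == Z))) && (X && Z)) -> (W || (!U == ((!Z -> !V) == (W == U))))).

Valid

Assume the negation and expand:
Initial set: {F ((W || (!U == ((!Z -> !V) == (W == U)))) -> ((((W && U) || (!V && (W == Z))) && (X && Z)) -> (W || (!U == ((!Z -> !V) == (W == U))))))}.
F ((W || (!U == ((!Z -> !V) == (W == U)))) -> ((((W && U) || (!V && (W == Z))) && (X && Z)) -> (W || (!U == ((!Z -> !V) == (W == U)))))): α-rule — add T (W || (!U == ((!Z -> !V) == (W == U)))), F ((((W && U) || (!V && (W == Z))) && (X && Z)) -> (W || (!U == ((!Z -> !V) == (W == U))))).
F ((((W && U) || (!V && (W == Z))) && (X && Z)) -> (W || (!U == ((!Z -> !V) == (W == U))))): α-rule — add T (((W && U) || (!V && (W == Z))) && (X && Z)), F (W || (!U == ((!Z -> !V) == (W == U)))).
T (((W && U) || (!V && (W == Z))) && (X && Z)): α-rule — add T ((W && U) || (!V && (W == Z))), T (X && Z).
F (W || (!U == ((!Z -> !V) == (W == U)))): α-rule — add F W, F (!U == ((!Z -> !V) == (W == U))).
T (X && Z): α-rule — add T X, T Z.
T (W || (!U == ((!Z -> !V) == (W == U)))): β-rule — branch into T W  //  T (!U == ((!Z -> !V) == (W == U))).
  branch 1 (add T W):
    × closes — contains both W and !W.
  branch 2 (add T (!U == ((!Z -> !V) == (W == U)))):
    T ((W && U) || (!V && (W == Z))): β-rule — branch into T (W && U)  //  T (!V && (W == Z)).
      branch 2.1 (add T (W && U)):
        T (W && U): α-rule — add T W, T U.
        × closes — contains both W and !W.
      branch 2.2 (add T (!V && (W == Z))):
        T (!V && (W == Z)): α-rule — add T !V, T (W == Z).
        F (!U == ((!Z -> !V) == (W == U))): β-rule — branch into T !U, F ((!Z -> !V) == (W == U))  //  F !U, T ((!Z -> !V) == (W == U)).
          branch 2.2.1 (add T !U, F ((!Z -> !V) == (W == U))):
            T (!U == ((!Z -> !V) == (W == U))): β-rule — branch into T !U, T ((!Z -> !V) == (W == U))  //  F !U, F ((!Z -> !V) == (W == U)).
              branch 2.2.1.1 (add T !U, T ((!Z -> !V) == (W == U))):
                T (W == Z): β-rule — branch into T W, T Z  //  F W, F Z.
                  branch 2.2.1.1.1 (add T W, T Z):
                    × closes — contains both W and !W.
                  branch 2.2.1.1.2 (add F W, F Z):
                    × closes — contains both Z and !Z.
              branch 2.2.1.2 (add F !U, F ((!Z -> !V) == (W == U))):
                × closes — contains both U and !U.
          branch 2.2.2 (add F !U, T ((!Z -> !V) == (W == U))):
            T (!U == ((!Z -> !V) == (W == U))): β-rule — branch into T !U, T ((!Z -> !V) == (W == U))  //  F !U, F ((!Z -> !V) == (W == U)).
              branch 2.2.2.1 (add T !U, T ((!Z -> !V) == (W == U))):
                × closes — contains both U and !U.
              branch 2.2.2.2 (add F !U, F ((!Z -> !V) == (W == U))):
                T (W == Z): β-rule — branch into T W, T Z  //  F W, F Z.
                  branch 2.2.2.2.1 (add T W, T Z):
                    × closes — contains both W and !W.
                  branch 2.2.2.2.2 (add F W, F Z):
                    × closes — contains both Z and !Z.
All 8 branches close.
Every branch closed, so the negation is unsatisfiable and the formula is valid.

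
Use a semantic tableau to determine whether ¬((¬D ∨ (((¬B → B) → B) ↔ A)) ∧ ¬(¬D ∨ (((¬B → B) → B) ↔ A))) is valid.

Assume the negation and expand:
Initial set: {¬¬((¬D ∨ (((¬B → B) → B) ↔ A)) ∧ ¬(¬D ∨ (((¬B → B) → B) ↔ A)))}.
¬¬((¬D ∨ (((¬B → B) → B) ↔ A)) ∧ ¬(¬D ∨ (((¬B → B) → B) ↔ A))): α-rule — add (¬D ∨ (((¬B → B) → B) ↔ A)), ¬(¬D ∨ (((¬B → B) → B) ↔ A)).
¬(¬D ∨ (((¬B → B) → B) ↔ A)): α-rule — add ¬¬D, ¬(((¬B → B) → B) ↔ A).
(¬D ∨ (((¬B → B) → B) ↔ A)): β-rule — branch into ¬D  //  (((¬B → B) → B) ↔ A).
  branch 1 (add ¬D):
    × closes — contains both D and ¬D.
  branch 2 (add (((¬B → B) → B) ↔ A)):
    ¬(((¬B → B) → B) ↔ A): β-rule — branch into ((¬B → B) → B), ¬A  //  ¬((¬B → B) → B), A.
      branch 2.1 (add ((¬B → B) → B), ¬A):
        (((¬B → B) → B) ↔ A): β-rule — branch into ((¬B → B) → B), A  //  ¬((¬B → B) → B), ¬A.
          branch 2.1.1 (add ((¬B → B) → B), A):
            × closes — contains both A and ¬A.
          branch 2.1.2 (add ¬((¬B → B) → B), ¬A):
            ¬((¬B → B) → B): α-rule — add (¬B → B), ¬B.
            ((¬B → B) → B): β-rule — branch into ¬(¬B → B)  //  B.
              branch 2.1.2.1 (add ¬(¬B → B)):
                ¬(¬B → B): α-rule — add ¬B, ¬B.
                (¬B → B): β-rule — branch into ¬¬B  //  B.
                  branch 2.1.2.1.1 (add ¬¬B):
                    × closes — contains both B and ¬B.
                  branch 2.1.2.1.2 (add B):
                    × closes — contains both B and ¬B.
              branch 2.1.2.2 (add B):
                × closes — contains both B and ¬B.
      branch 2.2 (add ¬((¬B → B) → B), A):
        ¬((¬B → B) → B): α-rule — add (¬B → B), ¬B.
        (((¬B → B) → B) ↔ A): β-rule — branch into ((¬B → B) → B), A  //  ¬((¬B → B) → B), ¬A.
          branch 2.2.1 (add ((¬B → B) → B), A):
            (¬B → B): β-rule — branch into ¬¬B  //  B.
              branch 2.2.1.1 (add ¬¬B):
                × closes — contains both B and ¬B.
              branch 2.2.1.2 (add B):
                × closes — contains both B and ¬B.
          branch 2.2.2 (add ¬((¬B → B) → B), ¬A):
            × closes — contains both A and ¬A.
All 8 branches close.
Every branch closed, so the negation is unsatisfiable and the formula is valid.

Valid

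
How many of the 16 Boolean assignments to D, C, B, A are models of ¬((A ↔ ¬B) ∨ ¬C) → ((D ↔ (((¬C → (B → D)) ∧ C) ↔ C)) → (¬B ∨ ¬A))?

Initial set: {(¬((A ↔ ¬B) ∨ ¬C) → ((D ↔ (((¬C → (B → D)) ∧ C) ↔ C)) → (¬B ∨ ¬A)))}.
(¬((A ↔ ¬B) ∨ ¬C) → ((D ↔ (((¬C → (B → D)) ∧ C) ↔ C)) → (¬B ∨ ¬A))): β-rule — branch into ¬¬((A ↔ ¬B) ∨ ¬C)  //  ((D ↔ (((¬C → (B → D)) ∧ C) ↔ C)) → (¬B ∨ ¬A)).
  branch 1 (add ¬¬((A ↔ ¬B) ∨ ¬C)):
    ¬¬((A ↔ ¬B) ∨ ¬C): β-rule — branch into (A ↔ ¬B)  //  ¬C.
      branch 1.1 (add (A ↔ ¬B)):
        (A ↔ ¬B): β-rule — branch into A, ¬B  //  ¬A, ¬¬B.
          branch 1.1.1 (add A, ¬B):
            ○ open, literals {A=T, B=F}.
          branch 1.1.2 (add ¬A, ¬¬B):
            ○ open, literals {A=F, B=T}.
      branch 1.2 (add ¬C):
        ○ open, literals {C=F}.
  branch 2 (add ((D ↔ (((¬C → (B → D)) ∧ C) ↔ C)) → (¬B ∨ ¬A))):
    ((D ↔ (((¬C → (B → D)) ∧ C) ↔ C)) → (¬B ∨ ¬A)): β-rule — branch into ¬(D ↔ (((¬C → (B → D)) ∧ C) ↔ C))  //  (¬B ∨ ¬A).
      branch 2.1 (add ¬(D ↔ (((¬C → (B → D)) ∧ C) ↔ C))):
        ¬(D ↔ (((¬C → (B → D)) ∧ C) ↔ C)): β-rule — branch into D, ¬(((¬C → (B → D)) ∧ C) ↔ C)  //  ¬D, (((¬C → (B → D)) ∧ C) ↔ C).
          branch 2.1.1 (add D, ¬(((¬C → (B → D)) ∧ C) ↔ C)):
            ¬(((¬C → (B → D)) ∧ C) ↔ C): β-rule — branch into ((¬C → (B → D)) ∧ C), ¬C  //  ¬((¬C → (B → D)) ∧ C), C.
              branch 2.1.1.1 (add ((¬C → (B → D)) ∧ C), ¬C):
                ((¬C → (B → D)) ∧ C): α-rule — add (¬C → (B → D)), C.
                × closes — contains both C and ¬C.
              branch 2.1.1.2 (add ¬((¬C → (B → D)) ∧ C), C):
                ¬((¬C → (B → D)) ∧ C): β-rule — branch into ¬(¬C → (B → D))  //  ¬C.
                  branch 2.1.1.2.1 (add ¬(¬C → (B → D))):
                    ¬(¬C → (B → D)): α-rule — add ¬C, ¬(B → D).
                    × closes — contains both C and ¬C.
                  branch 2.1.1.2.2 (add ¬C):
                    × closes — contains both C and ¬C.
          branch 2.1.2 (add ¬D, (((¬C → (B → D)) ∧ C) ↔ C)):
            (((¬C → (B → D)) ∧ C) ↔ C): β-rule — branch into ((¬C → (B → D)) ∧ C), C  //  ¬((¬C → (B → D)) ∧ C), ¬C.
              branch 2.1.2.1 (add ((¬C → (B → D)) ∧ C), C):
                ((¬C → (B → D)) ∧ C): α-rule — add (¬C → (B → D)), C.
                (¬C → (B → D)): β-rule — branch into ¬¬C  //  (B → D).
                  branch 2.1.2.1.1 (add ¬¬C):
                    ○ open, literals {C=T, D=F}.
                  branch 2.1.2.1.2 (add (B → D)):
                    (B → D): β-rule — branch into ¬B  //  D.
                      branch 2.1.2.1.2.1 (add ¬B):
                        ○ open, literals {B=F, C=T, D=F}.
                      branch 2.1.2.1.2.2 (add D):
                        × closes — contains both D and ¬D.
              branch 2.1.2.2 (add ¬((¬C → (B → D)) ∧ C), ¬C):
                ¬((¬C → (B → D)) ∧ C): β-rule — branch into ¬(¬C → (B → D))  //  ¬C.
                  branch 2.1.2.2.1 (add ¬(¬C → (B → D))):
                    ¬(¬C → (B → D)): α-rule — add ¬C, ¬(B → D).
                    ¬(B → D): α-rule — add B, ¬D.
                    ○ open, literals {B=T, C=F, D=F}.
                  branch 2.1.2.2.2 (add ¬C):
                    ○ open, literals {C=F, D=F}.
      branch 2.2 (add (¬B ∨ ¬A)):
        (¬B ∨ ¬A): β-rule — branch into ¬B  //  ¬A.
          branch 2.2.1 (add ¬B):
            ○ open, literals {B=F}.
          branch 2.2.2 (add ¬A):
            ○ open, literals {A=F}.
4 branches closed, 9 open.
Each open branch fixes some atoms; the unmentioned ones are free. Counting distinct full assignments: branch {A=T, B=F} (D, C) contributes 4 new; branch {A=F, B=T} (D, C) contributes 4 new; branch {C=F} (D, B, A) contributes 4 new; branch {C=T, D=F} (B, A) contributes 2 new; branch {B=F, C=T, D=F} (A) contributes 0 new; branch {B=T, C=F, D=F} (A) contributes 0 new; branch {C=F, D=F} (B, A) contributes 0 new; branch {B=F} (D, C, A) contributes 1 new; branch {A=F} (D, C, B) contributes 0 new. Total: 15.

15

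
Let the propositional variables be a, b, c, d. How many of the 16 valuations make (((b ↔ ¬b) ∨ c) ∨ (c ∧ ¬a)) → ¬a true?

Initial set: {((((b ↔ ¬b) ∨ c) ∨ (c ∧ ¬a)) → ¬a)}.
((((b ↔ ¬b) ∨ c) ∨ (c ∧ ¬a)) → ¬a): β-rule — branch into ¬(((b ↔ ¬b) ∨ c) ∨ (c ∧ ¬a))  //  ¬a.
  branch 1 (add ¬(((b ↔ ¬b) ∨ c) ∨ (c ∧ ¬a))):
    ¬(((b ↔ ¬b) ∨ c) ∨ (c ∧ ¬a)): α-rule — add ¬((b ↔ ¬b) ∨ c), ¬(c ∧ ¬a).
    ¬((b ↔ ¬b) ∨ c): α-rule — add ¬(b ↔ ¬b), ¬c.
    ¬(c ∧ ¬a): β-rule — branch into ¬c  //  ¬¬a.
      branch 1.1 (add ¬c):
        ¬(b ↔ ¬b): β-rule — branch into b, ¬¬b  //  ¬b, ¬b.
          branch 1.1.1 (add b, ¬¬b):
            ○ open, literals {b=T, c=F}.
          branch 1.1.2 (add ¬b, ¬b):
            ○ open, literals {b=F, c=F}.
      branch 1.2 (add ¬¬a):
        ¬(b ↔ ¬b): β-rule — branch into b, ¬¬b  //  ¬b, ¬b.
          branch 1.2.1 (add b, ¬¬b):
            ○ open, literals {a=T, b=T, c=F}.
          branch 1.2.2 (add ¬b, ¬b):
            ○ open, literals {a=T, b=F, c=F}.
  branch 2 (add ¬a):
    ○ open, literals {a=F}.
0 branches closed, 5 open.
Each open branch fixes some atoms; the unmentioned ones are free. Counting distinct full assignments: branch {b=T, c=F} (a, d) contributes 4 new; branch {b=F, c=F} (a, d) contributes 4 new; branch {a=T, b=T, c=F} (d) contributes 0 new; branch {a=T, b=F, c=F} (d) contributes 0 new; branch {a=F} (b, c, d) contributes 4 new. Total: 12.

12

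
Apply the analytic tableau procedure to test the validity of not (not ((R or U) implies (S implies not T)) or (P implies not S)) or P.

Not valid

Assume the negation and expand:
Initial set: {not (not (not ((R or U) implies (S implies not T)) or (P implies not S)) or P)}.
not (not (not ((R or U) implies (S implies not T)) or (P implies not S)) or P): α-rule — add not not (not ((R or U) implies (S implies not T)) or (P implies not S)), not P.
not not (not ((R or U) implies (S implies not T)) or (P implies not S)): β-rule — branch into not ((R or U) implies (S implies not T))  //  (P implies not S).
  branch 1 (add not ((R or U) implies (S implies not T))):
    not ((R or U) implies (S implies not T)): α-rule — add (R or U), not (S implies not T).
    not (S implies not T): α-rule — add S, not not T.
    (R or U): β-rule — branch into R  //  U.
      branch 1.1 (add R):
        ○ open, literals {P=0, R=1, S=1, T=1}.
      branch 1.2 (add U):
        ○ open, literals {P=0, S=1, T=1, U=1}.
  branch 2 (add (P implies not S)):
    (P implies not S): β-rule — branch into not P  //  not S.
      branch 2.1 (add not P):
        ○ open, literals {P=0}.
      branch 2.2 (add not S):
        ○ open, literals {P=0, S=0}.
0 branches closed, 4 open.
An open branch gives a countermodel: P=0, R=1, S=1, T=1 (unmentioned atoms arbitrary); under it the original formula is false.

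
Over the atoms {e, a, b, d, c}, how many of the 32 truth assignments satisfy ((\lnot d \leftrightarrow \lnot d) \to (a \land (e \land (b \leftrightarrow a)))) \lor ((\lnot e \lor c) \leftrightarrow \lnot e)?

26

Initial set: {(((\lnot d \leftrightarrow \lnot d) \to (a \land (e \land (b \leftrightarrow a)))) \lor ((\lnot e \lor c) \leftrightarrow \lnot e))}.
(((\lnot d \leftrightarrow \lnot d) \to (a \land (e \land (b \leftrightarrow a)))) \lor ((\lnot e \lor c) \leftrightarrow \lnot e)): β-rule — branch into ((\lnot d \leftrightarrow \lnot d) \to (a \land (e \land (b \leftrightarrow a))))  //  ((\lnot e \lor c) \leftrightarrow \lnot e).
  branch 1 (add ((\lnot d \leftrightarrow \lnot d) \to (a \land (e \land (b \leftrightarrow a))))):
    ((\lnot d \leftrightarrow \lnot d) \to (a \land (e \land (b \leftrightarrow a)))): β-rule — branch into \lnot (\lnot d \leftrightarrow \lnot d)  //  (a \land (e \land (b \leftrightarrow a))).
      branch 1.1 (add \lnot (\lnot d \leftrightarrow \lnot d)):
        \lnot (\lnot d \leftrightarrow \lnot d): β-rule — branch into \lnot d, \lnot \lnot d  //  \lnot \lnot d, \lnot d.
          branch 1.1.1 (add \lnot d, \lnot \lnot d):
            × closes — contains both d and \lnot d.
          branch 1.1.2 (add \lnot \lnot d, \lnot d):
            × closes — contains both d and \lnot d.
      branch 1.2 (add (a \land (e \land (b \leftrightarrow a)))):
        (a \land (e \land (b \leftrightarrow a))): α-rule — add a, (e \land (b \leftrightarrow a)).
        (e \land (b \leftrightarrow a)): α-rule — add e, (b \leftrightarrow a).
        (b \leftrightarrow a): β-rule — branch into b, a  //  \lnot b, \lnot a.
          branch 1.2.1 (add b, a):
            ○ open, literals {a=T, b=T, e=T}.
          branch 1.2.2 (add \lnot b, \lnot a):
            × closes — contains both a and \lnot a.
  branch 2 (add ((\lnot e \lor c) \leftrightarrow \lnot e)):
    ((\lnot e \lor c) \leftrightarrow \lnot e): β-rule — branch into (\lnot e \lor c), \lnot e  //  \lnot (\lnot e \lor c), \lnot \lnot e.
      branch 2.1 (add (\lnot e \lor c), \lnot e):
        (\lnot e \lor c): β-rule — branch into \lnot e  //  c.
          branch 2.1.1 (add \lnot e):
            ○ open, literals {e=F}.
          branch 2.1.2 (add c):
            ○ open, literals {c=T, e=F}.
      branch 2.2 (add \lnot (\lnot e \lor c), \lnot \lnot e):
        \lnot (\lnot e \lor c): α-rule — add \lnot \lnot e, \lnot c.
        ○ open, literals {c=F, e=T}.
3 branches closed, 4 open.
Each open branch fixes some atoms; the unmentioned ones are free. Counting distinct full assignments: branch {a=T, b=T, e=T} (d, c) contributes 4 new; branch {e=F} (a, b, d, c) contributes 16 new; branch {c=T, e=F} (a, b, d) contributes 0 new; branch {c=F, e=T} (a, b, d) contributes 6 new. Total: 26.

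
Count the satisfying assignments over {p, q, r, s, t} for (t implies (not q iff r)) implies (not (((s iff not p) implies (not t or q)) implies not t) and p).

11

Initial set: {((t implies (not q iff r)) implies (not (((s iff not p) implies (not t or q)) implies not t) and p))}.
((t implies (not q iff r)) implies (not (((s iff not p) implies (not t or q)) implies not t) and p)): β-rule — branch into not (t implies (not q iff r))  //  (not (((s iff not p) implies (not t or q)) implies not t) and p).
  branch 1 (add not (t implies (not q iff r))):
    not (t implies (not q iff r)): α-rule — add t, not (not q iff r).
    not (not q iff r): β-rule — branch into not q, not r  //  not not q, r.
      branch 1.1 (add not q, not r):
        ○ open, literals {q=false, r=false, t=true}.
      branch 1.2 (add not not q, r):
        ○ open, literals {q=true, r=true, t=true}.
  branch 2 (add (not (((s iff not p) implies (not t or q)) implies not t) and p)):
    (not (((s iff not p) implies (not t or q)) implies not t) and p): α-rule — add not (((s iff not p) implies (not t or q)) implies not t), p.
    not (((s iff not p) implies (not t or q)) implies not t): α-rule — add ((s iff not p) implies (not t or q)), not not t.
    ((s iff not p) implies (not t or q)): β-rule — branch into not (s iff not p)  //  (not t or q).
      branch 2.1 (add not (s iff not p)):
        not (s iff not p): β-rule — branch into s, not not p  //  not s, not p.
          branch 2.1.1 (add s, not not p):
            ○ open, literals {p=true, s=true, t=true}.
          branch 2.1.2 (add not s, not p):
            × closes — contains both p and not p.
      branch 2.2 (add (not t or q)):
        (not t or q): β-rule — branch into not t  //  q.
          branch 2.2.1 (add not t):
            × closes — contains both t and not t.
          branch 2.2.2 (add q):
            ○ open, literals {p=true, q=true, t=true}.
2 branches closed, 4 open.
Each open branch fixes some atoms; the unmentioned ones are free. Counting distinct full assignments: branch {q=false, r=false, t=true} (p, s) contributes 4 new; branch {q=true, r=true, t=true} (p, s) contributes 4 new; branch {p=true, s=true, t=true} (q, r) contributes 2 new; branch {p=true, q=true, t=true} (r, s) contributes 1 new. Total: 11.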